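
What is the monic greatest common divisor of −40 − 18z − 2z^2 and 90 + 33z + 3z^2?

Apply the Euclidean algorithm:
  −2z^2 − 18z − 40 = (−2/3)(3z^2 + 33z + 90) + (4z + 20)
  3z^2 + 33z + 90 = ((3/4)z + 9/2)(4z + 20) + (0)
Last nonzero remainder: 4z + 20. Dividing through by 4 gives the monic gcd z + 5.

5 + z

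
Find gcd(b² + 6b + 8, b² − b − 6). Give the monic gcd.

Euclidean algorithm in ℚ[b]:
  b² + 6b + 8 = (b² − b − 6) + (7b + 14)
  b² − b − 6 = ((1/7)b − 3/7)(7b + 14) + (0)
Last nonzero remainder: 7b + 14. Dividing through by 7 gives the monic gcd b + 2.

b + 2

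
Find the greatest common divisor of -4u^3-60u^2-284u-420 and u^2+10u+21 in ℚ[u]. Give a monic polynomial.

Repeated division with remainder:
  -4u^3-60u^2-284u-420 = (-4u-20)(u^2+10u+21) + (0)
The last nonzero remainder u^2+10u+21 is already monic.

u^2+10u+21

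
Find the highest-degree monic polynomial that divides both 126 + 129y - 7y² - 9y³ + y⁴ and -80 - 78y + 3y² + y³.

Repeated division with remainder:
  y⁴ - 9y³ - 7y² + 129y + 126 = (y - 12)(y³ + 3y² - 78y - 80) + (107y² - 727y - 834)
  y³ + 3y² - 78y - 80 = ((1/107)y + 1048/11449)(107y² - 727y - 834) + (-(41888/11449)y - 41888/11449)
  107y² - 727y - 834 = (-(1225043/41888)y + 4774233/20944)(-(41888/11449)y - 41888/11449) + (0)
Last nonzero remainder: -(41888/11449)y - 41888/11449. Dividing through by -41888/11449 gives the monic gcd y + 1.

1 + y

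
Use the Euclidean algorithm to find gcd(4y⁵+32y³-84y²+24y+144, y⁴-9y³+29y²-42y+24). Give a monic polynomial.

Repeated division with remainder:
  4y⁵+32y³-84y²+24y+144 = (4y+36)(y⁴-9y³+29y²-42y+24) + (240y³-960y²+1440y-720)
  y⁴-9y³+29y²-42y+24 = ((1/240)y-1/48)(240y³-960y²+1440y-720) + (3y²-9y+9)
  240y³-960y²+1440y-720 = (80y-80)(3y²-9y+9) + (0)
Last nonzero remainder: 3y²-9y+9. Dividing through by 3 gives the monic gcd y²-3y+3.

y²-3y+3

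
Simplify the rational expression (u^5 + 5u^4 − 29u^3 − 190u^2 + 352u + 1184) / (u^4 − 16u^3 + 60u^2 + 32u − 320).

(u^2 + 11u + 37)/(u − 10)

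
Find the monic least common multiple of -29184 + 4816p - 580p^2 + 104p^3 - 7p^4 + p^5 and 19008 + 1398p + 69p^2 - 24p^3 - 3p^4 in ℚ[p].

Euclidean algorithm in ℚ[p]:
  p^5 - 7p^4 + 104p^3 - 580p^2 + 4816p - 29184 = (-(1/3)p + 5)(-3p^4 - 24p^3 + 69p^2 + 1398p + 19008) + (247p^3 - 459p^2 + 4162p - 124224)
  -3p^4 - 24p^3 + 69p^2 + 1398p + 19008 = (-(3/247)p - 7305/61009)(247p^3 - 459p^2 + 4162p - 124224) + ((3940668/61009)p^2 + (23644008/61009)p + 252202752/61009)
  247p^3 - 459p^2 + 4162p - 124224 = ((15069223/3940668)p - 39472823/1313556)((3940668/61009)p^2 + (23644008/61009)p + 252202752/61009) + (0)
Last nonzero remainder: (3940668/61009)p^2 + (23644008/61009)p + 252202752/61009. Dividing through by 3940668/61009 gives the monic gcd p^2 + 6p + 64.
Then lcm(f, g) = f·g / gcd(f, g); expanding and making the result monic gives the answer.

2889216 - 535152p + 37868p^2 - 6640p^3 + 321p^4 - 9p^5 - 5p^6 + p^7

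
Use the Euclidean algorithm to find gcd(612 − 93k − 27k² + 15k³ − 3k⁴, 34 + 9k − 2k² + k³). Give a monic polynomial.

17 − 4k + k²

Repeated division with remainder:
  −3k⁴ + 15k³ − 27k² − 93k + 612 = (−3k + 9)(k³ − 2k² + 9k + 34) + (18k² − 72k + 306)
  k³ − 2k² + 9k + 34 = ((1/18)k + 1/9)(18k² − 72k + 306) + (0)
Last nonzero remainder: 18k² − 72k + 306. Dividing through by 18 gives the monic gcd k² − 4k + 17.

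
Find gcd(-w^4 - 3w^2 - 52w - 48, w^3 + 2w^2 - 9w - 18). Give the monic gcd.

w + 3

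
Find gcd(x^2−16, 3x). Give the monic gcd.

1

Repeated division with remainder:
  x^2−16 = ((1/3)x)(3x) + (−16)
  3x = (−(3/16)x)(−16) + (0)
The last nonzero remainder is the constant −16, so the polynomials are coprime and gcd = 1.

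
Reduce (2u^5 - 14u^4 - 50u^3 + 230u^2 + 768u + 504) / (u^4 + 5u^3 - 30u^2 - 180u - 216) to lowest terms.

(2u^2 - 12u - 14)/(u + 6)

By polynomial division,
  2u^5 - 14u^4 - 50u^3 + 230u^2 + 768u + 504 = (2u - 24)(u^4 + 5u^3 - 30u^2 - 180u - 216) + (130u^3 - 130u^2 - 3120u - 4680)
  u^4 + 5u^3 - 30u^2 - 180u - 216 = ((1/130)u + 3/65)(130u^3 - 130u^2 - 3120u - 4680) + (0)
Last nonzero remainder: 130u^3 - 130u^2 - 3120u - 4680. Dividing through by 130 gives the monic gcd u^3 - u^2 - 24u - 36.
Cancel u^3 - u^2 - 24u - 36 from numerator and denominator to get the reduced form.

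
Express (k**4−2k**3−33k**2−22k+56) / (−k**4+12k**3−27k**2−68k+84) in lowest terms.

(−k−4)/(k−6)

Euclidean algorithm in ℚ[k]:
  k**4−2k**3−33k**2−22k+56 = (−1)(−k**4+12k**3−27k**2−68k+84) + (10k**3−60k**2−90k+140)
  −k**4+12k**3−27k**2−68k+84 = (−(1/10)k+3/5)(10k**3−60k**2−90k+140) + (0)
Last nonzero remainder: 10k**3−60k**2−90k+140. Dividing through by 10 gives the monic gcd k**3−6k**2−9k+14.
Cancel k**3−6k**2−9k+14 from numerator and denominator to get the reduced form.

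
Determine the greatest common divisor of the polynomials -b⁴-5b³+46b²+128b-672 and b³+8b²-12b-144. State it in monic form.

b²+2b-24

Repeated division with remainder:
  -b⁴-5b³+46b²+128b-672 = (-b+3)(b³+8b²-12b-144) + (10b²+20b-240)
  b³+8b²-12b-144 = ((1/10)b+3/5)(10b²+20b-240) + (0)
Last nonzero remainder: 10b²+20b-240. Dividing through by 10 gives the monic gcd b²+2b-24.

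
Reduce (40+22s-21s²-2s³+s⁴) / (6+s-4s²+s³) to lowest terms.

(-20-s+s²)/(-3+s)

Euclidean algorithm in ℚ[s]:
  s⁴-2s³-21s²+22s+40 = (s+2)(s³-4s²+s+6) + (-14s²+14s+28)
  s³-4s²+s+6 = (-(1/14)s+3/14)(-14s²+14s+28) + (0)
Last nonzero remainder: -14s²+14s+28. Dividing through by -14 gives the monic gcd s²-s-2.
Cancel s²-s-2 from numerator and denominator to get the reduced form.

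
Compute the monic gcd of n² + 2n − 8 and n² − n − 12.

1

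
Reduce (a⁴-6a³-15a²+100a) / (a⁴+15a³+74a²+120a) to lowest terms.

By polynomial division,
  a⁴-6a³-15a²+100a = (a⁴+15a³+74a²+120a) + (-21a³-89a²-20a)
  a⁴+15a³+74a²+120a = (-(1/21)a-226/441)(-21a³-89a²-20a) + ((12100/441)a²+(48400/441)a)
  -21a³-89a²-20a = (-(9261/12100)a-441/2420)((12100/441)a²+(48400/441)a) + (0)
Last nonzero remainder: (12100/441)a²+(48400/441)a. Dividing through by 12100/441 gives the monic gcd a²+4a.
Cancel a²+4a from numerator and denominator to get the reduced form.

(a²-10a+25)/(a²+11a+30)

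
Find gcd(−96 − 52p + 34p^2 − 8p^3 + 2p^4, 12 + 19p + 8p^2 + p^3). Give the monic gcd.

Apply the Euclidean algorithm:
  2p^4 − 8p^3 + 34p^2 − 52p − 96 = (2p − 24)(p^3 + 8p^2 + 19p + 12) + (188p^2 + 380p + 192)
  p^3 + 8p^2 + 19p + 12 = ((1/188)p + 281/8836)(188p^2 + 380p + 192) + ((13020/2209)p + 13020/2209)
  188p^2 + 380p + 192 = ((103823/3255)p + 35344/1085)((13020/2209)p + 13020/2209) + (0)
Last nonzero remainder: (13020/2209)p + 13020/2209. Dividing through by 13020/2209 gives the monic gcd p + 1.

1 + p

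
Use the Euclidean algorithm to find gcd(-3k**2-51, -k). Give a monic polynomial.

By polynomial division,
  -3k**2-51 = (3k)(-k) + (-51)
  -k = ((1/51)k)(-51) + (0)
The last nonzero remainder is the constant -51, so the polynomials are coprime and gcd = 1.

1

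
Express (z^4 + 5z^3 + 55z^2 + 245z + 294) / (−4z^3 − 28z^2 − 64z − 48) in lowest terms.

Euclidean algorithm in ℚ[z]:
  z^4 + 5z^3 + 55z^2 + 245z + 294 = (−(1/4)z + 1/2)(−4z^3 − 28z^2 − 64z − 48) + (53z^2 + 265z + 318)
  −4z^3 − 28z^2 − 64z − 48 = (−(4/53)z − 8/53)(53z^2 + 265z + 318) + (0)
Last nonzero remainder: 53z^2 + 265z + 318. Dividing through by 53 gives the monic gcd z^2 + 5z + 6.
Cancel z^2 + 5z + 6 from numerator and denominator to get the reduced form.

(−z^2 − 49)/(4z + 8)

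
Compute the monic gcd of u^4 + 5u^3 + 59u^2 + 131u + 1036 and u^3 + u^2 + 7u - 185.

u^2 + 6u + 37

Apply the Euclidean algorithm:
  u^4 + 5u^3 + 59u^2 + 131u + 1036 = (u + 4)(u^3 + u^2 + 7u - 185) + (48u^2 + 288u + 1776)
  u^3 + u^2 + 7u - 185 = ((1/48)u - 5/48)(48u^2 + 288u + 1776) + (0)
Last nonzero remainder: 48u^2 + 288u + 1776. Dividing through by 48 gives the monic gcd u^2 + 6u + 37.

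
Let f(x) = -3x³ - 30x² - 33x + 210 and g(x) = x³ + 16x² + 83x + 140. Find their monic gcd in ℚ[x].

Euclidean algorithm in ℚ[x]:
  -3x³ - 30x² - 33x + 210 = (-3)(x³ + 16x² + 83x + 140) + (18x² + 216x + 630)
  x³ + 16x² + 83x + 140 = ((1/18)x + 2/9)(18x² + 216x + 630) + (0)
Last nonzero remainder: 18x² + 216x + 630. Dividing through by 18 gives the monic gcd x² + 12x + 35.

x² + 12x + 35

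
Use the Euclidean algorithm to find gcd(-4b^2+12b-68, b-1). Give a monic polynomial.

By polynomial division,
  -4b^2+12b-68 = (-4b+8)(b-1) + (-60)
  b-1 = (-(1/60)b+1/60)(-60) + (0)
The last nonzero remainder is the constant -60, so the polynomials are coprime and gcd = 1.

1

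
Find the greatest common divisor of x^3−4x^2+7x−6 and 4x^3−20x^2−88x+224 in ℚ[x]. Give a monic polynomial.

By polynomial division,
  x^3−4x^2+7x−6 = (1/4)(4x^3−20x^2−88x+224) + (x^2+29x−62)
  4x^3−20x^2−88x+224 = (4x−136)(x^2+29x−62) + (4104x−8208)
  x^2+29x−62 = ((1/4104)x+31/4104)(4104x−8208) + (0)
Last nonzero remainder: 4104x−8208. Dividing through by 4104 gives the monic gcd x−2.

x−2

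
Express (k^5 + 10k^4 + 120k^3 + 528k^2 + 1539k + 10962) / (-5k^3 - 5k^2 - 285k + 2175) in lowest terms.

(-k^3 - 4k^2 - 9k - 126)/(5k - 25)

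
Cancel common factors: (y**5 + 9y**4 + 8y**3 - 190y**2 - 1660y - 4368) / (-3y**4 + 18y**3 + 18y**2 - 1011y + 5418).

Apply the Euclidean algorithm:
  y**5 + 9y**4 + 8y**3 - 190y**2 - 1660y - 4368 = (-(1/3)y - 5)(-3y**4 + 18y**3 + 18y**2 - 1011y + 5418) + (104y**3 - 437y**2 - 4909y + 22722)
  -3y**4 + 18y**3 + 18y**2 - 1011y + 5418 = (-(3/104)y + 561/10816)(104y**3 - 437y**2 - 4909y + 22722) + (-(1091763/10816)y**2 - (1091763/10816)y + 22927023/5408)
  104y**3 - 437y**2 - 4909y + 22722 = (-(1124864/1091763)y + 5851456/1091763)(-(1091763/10816)y**2 - (1091763/10816)y + 22927023/5408) + (0)
Last nonzero remainder: -(1091763/10816)y**2 - (1091763/10816)y + 22927023/5408. Dividing through by -1091763/10816 gives the monic gcd y**2 + y - 42.
Cancel y**2 + y - 42 from numerator and denominator to get the reduced form.

(-y**3 - 8y**2 - 42y - 104)/(3y**2 - 21y + 129)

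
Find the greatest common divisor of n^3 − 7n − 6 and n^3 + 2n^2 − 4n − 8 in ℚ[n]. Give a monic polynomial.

n + 2

Apply the Euclidean algorithm:
  n^3 − 7n − 6 = (n^3 + 2n^2 − 4n − 8) + (−2n^2 − 3n + 2)
  n^3 + 2n^2 − 4n − 8 = (−(1/2)n − 1/4)(−2n^2 − 3n + 2) + (−(15/4)n − 15/2)
  −2n^2 − 3n + 2 = ((8/15)n − 4/15)(−(15/4)n − 15/2) + (0)
Last nonzero remainder: −(15/4)n − 15/2. Dividing through by −15/4 gives the monic gcd n + 2.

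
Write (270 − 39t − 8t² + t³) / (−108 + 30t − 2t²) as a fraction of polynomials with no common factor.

(30 − t − t²)/(−12 + 2t)

Apply the Euclidean algorithm:
  t³ − 8t² − 39t + 270 = (−(1/2)t − 7/2)(−2t² + 30t − 108) + (12t − 108)
  −2t² + 30t − 108 = (−(1/6)t + 1)(12t − 108) + (0)
Last nonzero remainder: 12t − 108. Dividing through by 12 gives the monic gcd t − 9.
Cancel t − 9 from numerator and denominator to get the reduced form.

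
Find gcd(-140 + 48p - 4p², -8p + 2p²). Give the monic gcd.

1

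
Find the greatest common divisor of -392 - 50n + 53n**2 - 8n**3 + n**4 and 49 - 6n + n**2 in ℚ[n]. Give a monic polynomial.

49 - 6n + n**2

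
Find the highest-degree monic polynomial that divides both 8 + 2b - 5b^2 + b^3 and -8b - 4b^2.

By polynomial division,
  b^3 - 5b^2 + 2b + 8 = (-(1/4)b + 7/4)(-4b^2 - 8b) + (16b + 8)
  -4b^2 - 8b = (-(1/4)b - 3/8)(16b + 8) + (3)
  16b + 8 = ((16/3)b + 8/3)(3) + (0)
The last nonzero remainder is the constant 3, so the polynomials are coprime and gcd = 1.

1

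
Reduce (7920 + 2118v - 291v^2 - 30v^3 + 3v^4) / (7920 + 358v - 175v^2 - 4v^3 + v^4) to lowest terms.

Euclidean algorithm in ℚ[v]:
  3v^4 - 30v^3 - 291v^2 + 2118v + 7920 = (3)(v^4 - 4v^3 - 175v^2 + 358v + 7920) + (-18v^3 + 234v^2 + 1044v - 15840)
  v^4 - 4v^3 - 175v^2 + 358v + 7920 = (-(1/18)v - 1/2)(-18v^3 + 234v^2 + 1044v - 15840) + (0)
Last nonzero remainder: -18v^3 + 234v^2 + 1044v - 15840. Dividing through by -18 gives the monic gcd v^3 - 13v^2 - 58v + 880.
Cancel v^3 - 13v^2 - 58v + 880 from numerator and denominator to get the reduced form.

(9 + 3v)/(9 + v)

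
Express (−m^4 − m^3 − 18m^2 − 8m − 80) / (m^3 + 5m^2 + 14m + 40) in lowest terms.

By polynomial division,
  −m^4 − m^3 − 18m^2 − 8m − 80 = (−m + 4)(m^3 + 5m^2 + 14m + 40) + (−24m^2 − 24m − 240)
  m^3 + 5m^2 + 14m + 40 = (−(1/24)m − 1/6)(−24m^2 − 24m − 240) + (0)
Last nonzero remainder: −24m^2 − 24m − 240. Dividing through by −24 gives the monic gcd m^2 + m + 10.
Cancel m^2 + m + 10 from numerator and denominator to get the reduced form.

(−m^2 − 8)/(m + 4)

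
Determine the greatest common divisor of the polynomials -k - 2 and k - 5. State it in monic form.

1

Apply the Euclidean algorithm:
  -k - 2 = (-1)(k - 5) + (-7)
  k - 5 = (-(1/7)k + 5/7)(-7) + (0)
The last nonzero remainder is the constant -7, so the polynomials are coprime and gcd = 1.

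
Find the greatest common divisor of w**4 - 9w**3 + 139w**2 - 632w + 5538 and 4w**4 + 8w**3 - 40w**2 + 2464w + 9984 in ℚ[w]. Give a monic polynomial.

w**2 - 10w + 78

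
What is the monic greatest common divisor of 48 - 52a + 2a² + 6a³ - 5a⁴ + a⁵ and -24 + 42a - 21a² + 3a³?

4 - 5a + a²

Apply the Euclidean algorithm:
  a⁵ - 5a⁴ + 6a³ + 2a² - 52a + 48 = ((1/3)a² + (2/3)a + 2)(3a³ - 21a² + 42a - 24) + (24a² - 120a + 96)
  3a³ - 21a² + 42a - 24 = ((1/8)a - 1/4)(24a² - 120a + 96) + (0)
Last nonzero remainder: 24a² - 120a + 96. Dividing through by 24 gives the monic gcd a² - 5a + 4.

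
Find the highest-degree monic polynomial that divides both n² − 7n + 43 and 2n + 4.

1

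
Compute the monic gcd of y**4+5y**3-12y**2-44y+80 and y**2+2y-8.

Apply the Euclidean algorithm:
  y**4+5y**3-12y**2-44y+80 = (y**2+3y-10)(y**2+2y-8) + (0)
The last nonzero remainder y**2+2y-8 is already monic.

y**2+2y-8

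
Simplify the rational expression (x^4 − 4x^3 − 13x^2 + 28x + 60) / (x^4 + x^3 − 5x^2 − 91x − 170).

Euclidean algorithm in ℚ[x]:
  x^4 − 4x^3 − 13x^2 + 28x + 60 = (x^4 + x^3 − 5x^2 − 91x − 170) + (−5x^3 − 8x^2 + 119x + 230)
  x^4 + x^3 − 5x^2 − 91x − 170 = (−(1/5)x + 3/25)(−5x^3 − 8x^2 + 119x + 230) + ((494/25)x^2 − (1482/25)x − 988/5)
  −5x^3 − 8x^2 + 119x + 230 = (−(125/494)x − 575/494)((494/25)x^2 − (1482/25)x − 988/5) + (0)
Last nonzero remainder: (494/25)x^2 − (1482/25)x − 988/5. Dividing through by 494/25 gives the monic gcd x^2 − 3x − 10.
Cancel x^2 − 3x − 10 from numerator and denominator to get the reduced form.

(x^2 − x − 6)/(x^2 + 4x + 17)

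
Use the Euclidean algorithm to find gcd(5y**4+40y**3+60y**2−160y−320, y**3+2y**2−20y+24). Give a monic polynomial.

Euclidean algorithm in ℚ[y]:
  5y**4+40y**3+60y**2−160y−320 = (5y+30)(y**3+2y**2−20y+24) + (100y**2+320y−1040)
  y**3+2y**2−20y+24 = ((1/100)y−3/250)(100y**2+320y−1040) + (−(144/25)y+288/25)
  100y**2+320y−1040 = (−(625/36)y−1625/18)(−(144/25)y+288/25) + (0)
Last nonzero remainder: −(144/25)y+288/25. Dividing through by −144/25 gives the monic gcd y−2.

y−2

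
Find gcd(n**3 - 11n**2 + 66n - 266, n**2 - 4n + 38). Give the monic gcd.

By polynomial division,
  n**3 - 11n**2 + 66n - 266 = (n - 7)(n**2 - 4n + 38) + (0)
The last nonzero remainder n**2 - 4n + 38 is already monic.

n**2 - 4n + 38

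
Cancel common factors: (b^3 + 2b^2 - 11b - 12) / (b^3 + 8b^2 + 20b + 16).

(b^2 - 2b - 3)/(b^2 + 4b + 4)

By polynomial division,
  b^3 + 2b^2 - 11b - 12 = (b^3 + 8b^2 + 20b + 16) + (-6b^2 - 31b - 28)
  b^3 + 8b^2 + 20b + 16 = (-(1/6)b - 17/36)(-6b^2 - 31b - 28) + ((25/36)b + 25/9)
  -6b^2 - 31b - 28 = (-(216/25)b - 252/25)((25/36)b + 25/9) + (0)
Last nonzero remainder: (25/36)b + 25/9. Dividing through by 25/36 gives the monic gcd b + 4.
Cancel b + 4 from numerator and denominator to get the reduced form.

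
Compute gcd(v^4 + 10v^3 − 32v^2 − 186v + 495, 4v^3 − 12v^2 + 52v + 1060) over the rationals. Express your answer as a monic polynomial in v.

v + 5

Euclidean algorithm in ℚ[v]:
  v^4 + 10v^3 − 32v^2 − 186v + 495 = ((1/4)v + 13/4)(4v^3 − 12v^2 + 52v + 1060) + (−6v^2 − 620v − 2950)
  4v^3 − 12v^2 + 52v + 1060 = (−(2/3)v + 638/9)(−6v^2 − 620v − 2950) + ((378328/9)v + 1891640/9)
  −6v^2 − 620v − 2950 = (−(27/189164)v − 2655/189164)((378328/9)v + 1891640/9) + (0)
Last nonzero remainder: (378328/9)v + 1891640/9. Dividing through by 378328/9 gives the monic gcd v + 5.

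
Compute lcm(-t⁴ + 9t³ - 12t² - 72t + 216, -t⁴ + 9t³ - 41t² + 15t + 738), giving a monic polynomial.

Euclidean algorithm in ℚ[t]:
  -t⁴ + 9t³ - 12t² - 72t + 216 = (-t⁴ + 9t³ - 41t² + 15t + 738) + (29t² - 87t - 522)
  -t⁴ + 9t³ - 41t² + 15t + 738 = (-(1/29)t² + (6/29)t - 41/29)(29t² - 87t - 522) + (0)
Last nonzero remainder: 29t² - 87t - 522. Dividing through by 29 gives the monic gcd t² - 3t - 18.
Then lcm(f, g) = f·g / gcd(f, g); expanding and making the result monic gives the answer.

t⁶ - 15t⁵ + 107t⁴ - 369t³ - 156t² + 4248t - 8856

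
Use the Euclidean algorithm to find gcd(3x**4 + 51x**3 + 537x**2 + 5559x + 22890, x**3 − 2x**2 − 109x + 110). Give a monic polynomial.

x + 10

Repeated division with remainder:
  3x**4 + 51x**3 + 537x**2 + 5559x + 22890 = (3x + 57)(x**3 − 2x**2 − 109x + 110) + (978x**2 + 11442x + 16620)
  x**3 − 2x**2 − 109x + 110 = ((1/978)x − 2233/159414)(978x**2 + 11442x + 16620) + ((910800/26569)x + 9108000/26569)
  978x**2 + 11442x + 16620 = ((4330747/151800)x + 7359613/151800)((910800/26569)x + 9108000/26569) + (0)
Last nonzero remainder: (910800/26569)x + 9108000/26569. Dividing through by 910800/26569 gives the monic gcd x + 10.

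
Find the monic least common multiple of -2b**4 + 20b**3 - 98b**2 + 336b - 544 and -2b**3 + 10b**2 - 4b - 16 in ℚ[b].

Repeated division with remainder:
  -2b**4 + 20b**3 - 98b**2 + 336b - 544 = (b - 5)(-2b**3 + 10b**2 - 4b - 16) + (-44b**2 + 332b - 624)
  -2b**3 + 10b**2 - 4b - 16 = ((1/22)b + 14/121)(-44b**2 + 332b - 624) + (-(1700/121)b + 6800/121)
  -44b**2 + 332b - 624 = ((1331/425)b - 4719/425)(-(1700/121)b + 6800/121) + (0)
Last nonzero remainder: -(1700/121)b + 6800/121. Dividing through by -1700/121 gives the monic gcd b - 4.
Then lcm(f, g) = f·g / gcd(f, g); expanding and making the result monic gives the answer.

b**6 - 11b**5 + 57b**4 - 197b**3 + 342b**2 + 64b - 544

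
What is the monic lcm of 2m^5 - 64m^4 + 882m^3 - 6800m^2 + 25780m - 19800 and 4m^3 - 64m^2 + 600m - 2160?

m^6 - 38m^5 + 633m^4 - 6046m^3 + 33290m^2 - 87240m + 59400

Apply the Euclidean algorithm:
  2m^5 - 64m^4 + 882m^3 - 6800m^2 + 25780m - 19800 = ((1/2)m^2 - 8m + 35/2)(4m^3 - 64m^2 + 600m - 2160) + (200m^2 - 2000m + 18000)
  4m^3 - 64m^2 + 600m - 2160 = ((1/50)m - 3/25)(200m^2 - 2000m + 18000) + (0)
Last nonzero remainder: 200m^2 - 2000m + 18000. Dividing through by 200 gives the monic gcd m^2 - 10m + 90.
Then lcm(f, g) = f·g / gcd(f, g); expanding and making the result monic gives the answer.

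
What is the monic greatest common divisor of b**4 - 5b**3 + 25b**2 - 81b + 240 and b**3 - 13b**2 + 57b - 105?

Repeated division with remainder:
  b**4 - 5b**3 + 25b**2 - 81b + 240 = (b + 8)(b**3 - 13b**2 + 57b - 105) + (72b**2 - 432b + 1080)
  b**3 - 13b**2 + 57b - 105 = ((1/72)b - 7/72)(72b**2 - 432b + 1080) + (0)
Last nonzero remainder: 72b**2 - 432b + 1080. Dividing through by 72 gives the monic gcd b**2 - 6b + 15.

b**2 - 6b + 15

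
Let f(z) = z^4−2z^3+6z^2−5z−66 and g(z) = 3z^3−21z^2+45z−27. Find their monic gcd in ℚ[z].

By polynomial division,
  z^4−2z^3+6z^2−5z−66 = ((1/3)z+5/3)(3z^3−21z^2+45z−27) + (26z^2−71z−21)
  3z^3−21z^2+45z−27 = ((3/26)z−333/676)(26z^2−71z−21) + ((8415/676)z−25245/676)
  26z^2−71z−21 = ((17576/8415)z+4732/8415)((8415/676)z−25245/676) + (0)
Last nonzero remainder: (8415/676)z−25245/676. Dividing through by 8415/676 gives the monic gcd z−3.

z−3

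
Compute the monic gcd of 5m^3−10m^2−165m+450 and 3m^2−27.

By polynomial division,
  5m^3−10m^2−165m+450 = ((5/3)m−10/3)(3m^2−27) + (−120m+360)
  3m^2−27 = (−(1/40)m−3/40)(−120m+360) + (0)
Last nonzero remainder: −120m+360. Dividing through by −120 gives the monic gcd m−3.

m−3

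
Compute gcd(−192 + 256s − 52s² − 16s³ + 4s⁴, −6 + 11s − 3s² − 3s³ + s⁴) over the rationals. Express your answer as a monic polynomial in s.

Repeated division with remainder:
  4s⁴ − 16s³ − 52s² + 256s − 192 = (4)(s⁴ − 3s³ − 3s² + 11s − 6) + (−4s³ − 40s² + 212s − 168)
  s⁴ − 3s³ − 3s² + 11s − 6 = (−(1/4)s + 13/4)(−4s³ − 40s² + 212s − 168) + (180s² − 720s + 540)
  −4s³ − 40s² + 212s − 168 = (−(1/45)s − 14/45)(180s² − 720s + 540) + (0)
Last nonzero remainder: 180s² − 720s + 540. Dividing through by 180 gives the monic gcd s² − 4s + 3.

3 − 4s + s²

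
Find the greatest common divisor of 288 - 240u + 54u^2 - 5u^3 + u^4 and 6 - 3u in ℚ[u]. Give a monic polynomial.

Euclidean algorithm in ℚ[u]:
  u^4 - 5u^3 + 54u^2 - 240u + 288 = (-(1/3)u^3 + u^2 - 16u + 48)(-3u + 6) + (0)
Last nonzero remainder: -3u + 6. Dividing through by -3 gives the monic gcd u - 2.

-2 + u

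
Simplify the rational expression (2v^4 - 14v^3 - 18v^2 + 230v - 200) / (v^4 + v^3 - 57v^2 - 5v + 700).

(2v - 2)/(v + 7)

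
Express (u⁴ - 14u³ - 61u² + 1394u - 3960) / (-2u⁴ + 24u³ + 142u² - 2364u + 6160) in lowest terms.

(-u + 9)/(2u - 14)

Repeated division with remainder:
  u⁴ - 14u³ - 61u² + 1394u - 3960 = (-1/2)(-2u⁴ + 24u³ + 142u² - 2364u + 6160) + (-2u³ + 10u² + 212u - 880)
  -2u⁴ + 24u³ + 142u² - 2364u + 6160 = (u - 7)(-2u³ + 10u² + 212u - 880) + (0)
Last nonzero remainder: -2u³ + 10u² + 212u - 880. Dividing through by -2 gives the monic gcd u³ - 5u² - 106u + 440.
Cancel u³ - 5u² - 106u + 440 from numerator and denominator to get the reduced form.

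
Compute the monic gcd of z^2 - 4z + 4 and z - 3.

Repeated division with remainder:
  z^2 - 4z + 4 = (z - 1)(z - 3) + (1)
  z - 3 = (z - 3)(1) + (0)
The last nonzero remainder is the constant 1, so the polynomials are coprime and gcd = 1.

1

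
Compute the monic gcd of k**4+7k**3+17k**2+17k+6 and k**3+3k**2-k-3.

k**2+4k+3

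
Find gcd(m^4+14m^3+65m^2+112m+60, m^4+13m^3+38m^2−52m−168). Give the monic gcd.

Euclidean algorithm in ℚ[m]:
  m^4+14m^3+65m^2+112m+60 = (m^4+13m^3+38m^2−52m−168) + (m^3+27m^2+164m+228)
  m^4+13m^3+38m^2−52m−168 = (m−14)(m^3+27m^2+164m+228) + (252m^2+2016m+3024)
  m^3+27m^2+164m+228 = ((1/252)m+19/252)(252m^2+2016m+3024) + (0)
Last nonzero remainder: 252m^2+2016m+3024. Dividing through by 252 gives the monic gcd m^2+8m+12.

m^2+8m+12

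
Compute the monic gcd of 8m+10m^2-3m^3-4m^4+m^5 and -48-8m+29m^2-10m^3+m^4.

Repeated division with remainder:
  m^5-4m^4-3m^3+10m^2+8m = (m+6)(m^4-10m^3+29m^2-8m-48) + (28m^3-156m^2+104m+288)
  m^4-10m^3+29m^2-8m-48 = ((1/28)m-31/196)(28m^3-156m^2+104m+288) + ((30/49)m^2-(90/49)m-120/49)
  28m^3-156m^2+104m+288 = ((686/15)m-588/5)((30/49)m^2-(90/49)m-120/49) + (0)
Last nonzero remainder: (30/49)m^2-(90/49)m-120/49. Dividing through by 30/49 gives the monic gcd m^2-3m-4.

-4-3m+m^2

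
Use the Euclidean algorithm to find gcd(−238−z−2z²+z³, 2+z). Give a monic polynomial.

By polynomial division,
  z³−2z²−z−238 = (z²−4z+7)(z+2) + (−252)
  z+2 = (−(1/252)z−1/126)(−252) + (0)
The last nonzero remainder is the constant −252, so the polynomials are coprime and gcd = 1.

1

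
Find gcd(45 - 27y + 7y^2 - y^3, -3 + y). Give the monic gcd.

-3 + y

Euclidean algorithm in ℚ[y]:
  -y^3 + 7y^2 - 27y + 45 = (-y^2 + 4y - 15)(y - 3) + (0)
The last nonzero remainder y - 3 is already monic.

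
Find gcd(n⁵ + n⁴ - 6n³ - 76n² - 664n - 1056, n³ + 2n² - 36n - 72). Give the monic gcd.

n² - 4n - 12

Apply the Euclidean algorithm:
  n⁵ + n⁴ - 6n³ - 76n² - 664n - 1056 = (n² - n + 32)(n³ + 2n² - 36n - 72) + (-104n² + 416n + 1248)
  n³ + 2n² - 36n - 72 = (-(1/104)n - 3/52)(-104n² + 416n + 1248) + (0)
Last nonzero remainder: -104n² + 416n + 1248. Dividing through by -104 gives the monic gcd n² - 4n - 12.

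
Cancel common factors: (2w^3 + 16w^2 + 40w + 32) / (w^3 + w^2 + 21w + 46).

(2w^2 + 12w + 16)/(w^2 − w + 23)

Repeated division with remainder:
  2w^3 + 16w^2 + 40w + 32 = (2)(w^3 + w^2 + 21w + 46) + (14w^2 − 2w − 60)
  w^3 + w^2 + 21w + 46 = ((1/14)w + 4/49)(14w^2 − 2w − 60) + ((1247/49)w + 2494/49)
  14w^2 − 2w − 60 = ((686/1247)w − 1470/1247)((1247/49)w + 2494/49) + (0)
Last nonzero remainder: (1247/49)w + 2494/49. Dividing through by 1247/49 gives the monic gcd w + 2.
Cancel w + 2 from numerator and denominator to get the reduced form.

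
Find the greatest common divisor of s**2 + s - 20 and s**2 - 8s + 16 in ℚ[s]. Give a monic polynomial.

By polynomial division,
  s**2 + s - 20 = (s**2 - 8s + 16) + (9s - 36)
  s**2 - 8s + 16 = ((1/9)s - 4/9)(9s - 36) + (0)
Last nonzero remainder: 9s - 36. Dividing through by 9 gives the monic gcd s - 4.

s - 4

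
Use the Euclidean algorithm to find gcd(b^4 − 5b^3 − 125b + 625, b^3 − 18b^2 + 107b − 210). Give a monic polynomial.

b − 5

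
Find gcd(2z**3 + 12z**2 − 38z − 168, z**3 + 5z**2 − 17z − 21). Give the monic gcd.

Apply the Euclidean algorithm:
  2z**3 + 12z**2 − 38z − 168 = (2)(z**3 + 5z**2 − 17z − 21) + (2z**2 − 4z − 126)
  z**3 + 5z**2 − 17z − 21 = ((1/2)z + 7/2)(2z**2 − 4z − 126) + (60z + 420)
  2z**2 − 4z − 126 = ((1/30)z − 3/10)(60z + 420) + (0)
Last nonzero remainder: 60z + 420. Dividing through by 60 gives the monic gcd z + 7.

z + 7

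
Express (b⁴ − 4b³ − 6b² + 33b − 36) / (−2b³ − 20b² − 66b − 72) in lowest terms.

(−b³ + 7b² − 15b + 12)/(2b² + 14b + 24)

Repeated division with remainder:
  b⁴ − 4b³ − 6b² + 33b − 36 = (−(1/2)b + 7)(−2b³ − 20b² − 66b − 72) + (101b² + 459b + 468)
  −2b³ − 20b² − 66b − 72 = (−(2/101)b − 1102/10201)(101b² + 459b + 468) + (−(72912/10201)b − 218736/10201)
  101b² + 459b + 468 = (−(1030301/72912)b − 132613/6076)(−(72912/10201)b − 218736/10201) + (0)
Last nonzero remainder: −(72912/10201)b − 218736/10201. Dividing through by −72912/10201 gives the monic gcd b + 3.
Cancel b + 3 from numerator and denominator to get the reduced form.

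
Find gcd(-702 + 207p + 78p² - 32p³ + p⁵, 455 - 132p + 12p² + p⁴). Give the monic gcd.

13 - 6p + p²

By polynomial division,
  p⁵ - 32p³ + 78p² + 207p - 702 = (p)(p⁴ + 12p² - 132p + 455) + (-44p³ + 210p² - 248p - 702)
  p⁴ + 12p² - 132p + 455 = (-(1/44)p - 105/968)(-44p³ + 210p² - 248p - 702) + ((14105/484)p² - (42315/242)p + 183365/484)
  -44p³ + 210p² - 248p - 702 = (-(21296/14105)p - 26136/14105)((14105/484)p² - (42315/242)p + 183365/484) + (0)
Last nonzero remainder: (14105/484)p² - (42315/242)p + 183365/484. Dividing through by 14105/484 gives the monic gcd p² - 6p + 13.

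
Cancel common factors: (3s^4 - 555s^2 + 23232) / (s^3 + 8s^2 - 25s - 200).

(3s^3 - 24s^2 - 363s + 2904)/(s^2 - 25)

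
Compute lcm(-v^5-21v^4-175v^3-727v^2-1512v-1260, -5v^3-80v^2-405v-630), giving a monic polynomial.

v^6+28v^5+322v^4+1952v^3+6601v^2+11844v+8820

Euclidean algorithm in ℚ[v]:
  -v^5-21v^4-175v^3-727v^2-1512v-1260 = ((1/5)v^2+v+14/5)(-5v^3-80v^2-405v-630) + (28v^2+252v+504)
  -5v^3-80v^2-405v-630 = (-(5/28)v-5/4)(28v^2+252v+504) + (0)
Last nonzero remainder: 28v^2+252v+504. Dividing through by 28 gives the monic gcd v^2+9v+18.
Then lcm(f, g) = f·g / gcd(f, g); expanding and making the result monic gives the answer.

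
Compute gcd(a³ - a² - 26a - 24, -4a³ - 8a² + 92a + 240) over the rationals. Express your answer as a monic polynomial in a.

By polynomial division,
  a³ - a² - 26a - 24 = (-1/4)(-4a³ - 8a² + 92a + 240) + (-3a² - 3a + 36)
  -4a³ - 8a² + 92a + 240 = ((4/3)a + 4/3)(-3a² - 3a + 36) + (48a + 192)
  -3a² - 3a + 36 = (-(1/16)a + 3/16)(48a + 192) + (0)
Last nonzero remainder: 48a + 192. Dividing through by 48 gives the monic gcd a + 4.

a + 4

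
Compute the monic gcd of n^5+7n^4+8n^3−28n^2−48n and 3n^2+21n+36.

Apply the Euclidean algorithm:
  n^5+7n^4+8n^3−28n^2−48n = ((1/3)n^3−(4/3)n)(3n^2+21n+36) + (0)
Last nonzero remainder: 3n^2+21n+36. Dividing through by 3 gives the monic gcd n^2+7n+12.

n^2+7n+12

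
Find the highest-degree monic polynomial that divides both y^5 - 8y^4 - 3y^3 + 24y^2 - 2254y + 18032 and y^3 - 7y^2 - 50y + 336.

Apply the Euclidean algorithm:
  y^5 - 8y^4 - 3y^3 + 24y^2 - 2254y + 18032 = (y^2 - y + 40)(y^3 - 7y^2 - 50y + 336) + (-82y^2 + 82y + 4592)
  y^3 - 7y^2 - 50y + 336 = (-(1/82)y + 3/41)(-82y^2 + 82y + 4592) + (0)
Last nonzero remainder: -82y^2 + 82y + 4592. Dividing through by -82 gives the monic gcd y^2 - y - 56.

y^2 - y - 56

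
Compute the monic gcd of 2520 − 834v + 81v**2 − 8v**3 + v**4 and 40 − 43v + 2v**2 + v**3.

−5 + v

Repeated division with remainder:
  v**4 − 8v**3 + 81v**2 − 834v + 2520 = (v − 10)(v**3 + 2v**2 − 43v + 40) + (144v**2 − 1304v + 2920)
  v**3 + 2v**2 − 43v + 40 = ((1/144)v + 199/2592)(144v**2 − 1304v + 2920) + ((11935/324)v − 59675/324)
  144v**2 − 1304v + 2920 = ((46656/11935)v − 189216/11935)((11935/324)v − 59675/324) + (0)
Last nonzero remainder: (11935/324)v − 59675/324. Dividing through by 11935/324 gives the monic gcd v − 5.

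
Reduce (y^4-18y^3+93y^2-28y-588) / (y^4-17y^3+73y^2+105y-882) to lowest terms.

(y+2)/(y+3)

By polynomial division,
  y^4-18y^3+93y^2-28y-588 = (y^4-17y^3+73y^2+105y-882) + (-y^3+20y^2-133y+294)
  y^4-17y^3+73y^2+105y-882 = (-y-3)(-y^3+20y^2-133y+294) + (0)
Last nonzero remainder: -y^3+20y^2-133y+294. Dividing through by -1 gives the monic gcd y^3-20y^2+133y-294.
Cancel y^3-20y^2+133y-294 from numerator and denominator to get the reduced form.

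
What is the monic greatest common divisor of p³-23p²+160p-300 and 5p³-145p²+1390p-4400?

p-10

Repeated division with remainder:
  p³-23p²+160p-300 = (1/5)(5p³-145p²+1390p-4400) + (6p²-118p+580)
  5p³-145p²+1390p-4400 = ((5/6)p-70/9)(6p²-118p+580) + (-(100/9)p+1000/9)
  6p²-118p+580 = (-(27/50)p+261/50)(-(100/9)p+1000/9) + (0)
Last nonzero remainder: -(100/9)p+1000/9. Dividing through by -100/9 gives the monic gcd p-10.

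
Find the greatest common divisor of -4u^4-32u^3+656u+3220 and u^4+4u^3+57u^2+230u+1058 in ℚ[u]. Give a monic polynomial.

u^2+6u+23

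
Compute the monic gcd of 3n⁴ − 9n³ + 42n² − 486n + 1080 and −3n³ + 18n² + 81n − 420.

Apply the Euclidean algorithm:
  3n⁴ − 9n³ + 42n² − 486n + 1080 = (−n − 3)(−3n³ + 18n² + 81n − 420) + (177n² − 663n − 180)
  −3n³ + 18n² + 81n − 420 = (−(1/59)n + 133/3481)(177n² − 663n − 180) + ((359520/3481)n − 1438080/3481)
  177n² − 663n − 180 = ((205379/119840)n + 10443/23968)((359520/3481)n − 1438080/3481) + (0)
Last nonzero remainder: (359520/3481)n − 1438080/3481. Dividing through by 359520/3481 gives the monic gcd n − 4.

n − 4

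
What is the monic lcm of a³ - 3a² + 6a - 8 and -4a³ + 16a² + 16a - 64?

Euclidean algorithm in ℚ[a]:
  a³ - 3a² + 6a - 8 = (-1/4)(-4a³ + 16a² + 16a - 64) + (a² + 10a - 24)
  -4a³ + 16a² + 16a - 64 = (-4a + 56)(a² + 10a - 24) + (-640a + 1280)
  a² + 10a - 24 = (-(1/640)a - 3/160)(-640a + 1280) + (0)
Last nonzero remainder: -640a + 1280. Dividing through by -640 gives the monic gcd a - 2.
Then lcm(f, g) = f·g / gcd(f, g); expanding and making the result monic gives the answer.

a⁵ - 5a⁴ + 4a³ + 4a² - 32a + 64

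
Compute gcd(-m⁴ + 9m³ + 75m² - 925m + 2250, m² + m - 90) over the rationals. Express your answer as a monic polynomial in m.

Repeated division with remainder:
  -m⁴ + 9m³ + 75m² - 925m + 2250 = (-m² + 10m - 25)(m² + m - 90) + (0)
The last nonzero remainder m² + m - 90 is already monic.

m² + m - 90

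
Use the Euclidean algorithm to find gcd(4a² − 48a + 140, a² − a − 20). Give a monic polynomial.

a − 5

Apply the Euclidean algorithm:
  4a² − 48a + 140 = (4)(a² − a − 20) + (−44a + 220)
  a² − a − 20 = (−(1/44)a − 1/11)(−44a + 220) + (0)
Last nonzero remainder: −44a + 220. Dividing through by −44 gives the monic gcd a − 5.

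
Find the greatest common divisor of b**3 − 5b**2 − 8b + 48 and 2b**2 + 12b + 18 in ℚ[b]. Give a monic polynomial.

b + 3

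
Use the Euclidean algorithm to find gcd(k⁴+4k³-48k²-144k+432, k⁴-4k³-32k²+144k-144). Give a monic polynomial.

k³-2k²-36k+72

Repeated division with remainder:
  k⁴+4k³-48k²-144k+432 = (k⁴-4k³-32k²+144k-144) + (8k³-16k²-288k+576)
  k⁴-4k³-32k²+144k-144 = ((1/8)k-1/4)(8k³-16k²-288k+576) + (0)
Last nonzero remainder: 8k³-16k²-288k+576. Dividing through by 8 gives the monic gcd k³-2k²-36k+72.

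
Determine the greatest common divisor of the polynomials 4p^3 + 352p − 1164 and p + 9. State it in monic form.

1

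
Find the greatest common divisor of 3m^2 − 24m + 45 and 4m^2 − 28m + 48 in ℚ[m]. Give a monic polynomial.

Repeated division with remainder:
  3m^2 − 24m + 45 = (3/4)(4m^2 − 28m + 48) + (−3m + 9)
  4m^2 − 28m + 48 = (−(4/3)m + 16/3)(−3m + 9) + (0)
Last nonzero remainder: −3m + 9. Dividing through by −3 gives the monic gcd m − 3.

m − 3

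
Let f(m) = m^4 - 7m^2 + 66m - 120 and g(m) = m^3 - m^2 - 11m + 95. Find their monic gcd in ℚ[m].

m + 5

Apply the Euclidean algorithm:
  m^4 - 7m^2 + 66m - 120 = (m + 1)(m^3 - m^2 - 11m + 95) + (5m^2 - 18m - 215)
  m^3 - m^2 - 11m + 95 = ((1/5)m + 13/25)(5m^2 - 18m - 215) + ((1034/25)m + 1034/5)
  5m^2 - 18m - 215 = ((125/1034)m - 1075/1034)((1034/25)m + 1034/5) + (0)
Last nonzero remainder: (1034/25)m + 1034/5. Dividing through by 1034/25 gives the monic gcd m + 5.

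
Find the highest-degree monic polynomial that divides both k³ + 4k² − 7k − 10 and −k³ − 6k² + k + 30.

k² + 3k − 10

Euclidean algorithm in ℚ[k]:
  k³ + 4k² − 7k − 10 = (−1)(−k³ − 6k² + k + 30) + (−2k² − 6k + 20)
  −k³ − 6k² + k + 30 = ((1/2)k + 3/2)(−2k² − 6k + 20) + (0)
Last nonzero remainder: −2k² − 6k + 20. Dividing through by −2 gives the monic gcd k² + 3k − 10.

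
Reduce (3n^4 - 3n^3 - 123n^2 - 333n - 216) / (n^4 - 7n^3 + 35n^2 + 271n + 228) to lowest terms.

(3n^2 - 15n - 72)/(n^2 - 11n + 76)

By polynomial division,
  3n^4 - 3n^3 - 123n^2 - 333n - 216 = (3)(n^4 - 7n^3 + 35n^2 + 271n + 228) + (18n^3 - 228n^2 - 1146n - 900)
  n^4 - 7n^3 + 35n^2 + 271n + 228 = ((1/18)n + 17/54)(18n^3 - 228n^2 - 1146n - 900) + ((1534/9)n^2 + (6136/9)n + 1534/3)
  18n^3 - 228n^2 - 1146n - 900 = ((81/767)n - 1350/767)((1534/9)n^2 + (6136/9)n + 1534/3) + (0)
Last nonzero remainder: (1534/9)n^2 + (6136/9)n + 1534/3. Dividing through by 1534/9 gives the monic gcd n^2 + 4n + 3.
Cancel n^2 + 4n + 3 from numerator and denominator to get the reduced form.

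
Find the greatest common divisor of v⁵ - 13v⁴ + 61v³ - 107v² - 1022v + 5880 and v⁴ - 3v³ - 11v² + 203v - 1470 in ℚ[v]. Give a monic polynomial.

By polynomial division,
  v⁵ - 13v⁴ + 61v³ - 107v² - 1022v + 5880 = (v - 10)(v⁴ - 3v³ - 11v² + 203v - 1470) + (42v³ - 420v² + 2478v - 8820)
  v⁴ - 3v³ - 11v² + 203v - 1470 = ((1/42)v + 1/6)(42v³ - 420v² + 2478v - 8820) + (0)
Last nonzero remainder: 42v³ - 420v² + 2478v - 8820. Dividing through by 42 gives the monic gcd v³ - 10v² + 59v - 210.

v³ - 10v² + 59v - 210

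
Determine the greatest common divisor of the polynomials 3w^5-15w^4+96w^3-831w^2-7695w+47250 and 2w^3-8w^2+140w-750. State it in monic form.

w^3-4w^2+70w-375

By polynomial division,
  3w^5-15w^4+96w^3-831w^2-7695w+47250 = ((3/2)w^2-(3/2)w-63)(2w^3-8w^2+140w-750) + (0)
Last nonzero remainder: 2w^3-8w^2+140w-750. Dividing through by 2 gives the monic gcd w^3-4w^2+70w-375.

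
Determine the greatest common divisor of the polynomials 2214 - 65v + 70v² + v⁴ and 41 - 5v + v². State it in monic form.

Apply the Euclidean algorithm:
  v⁴ + 70v² - 65v + 2214 = (v² + 5v + 54)(v² - 5v + 41) + (0)
The last nonzero remainder v² - 5v + 41 is already monic.

41 - 5v + v²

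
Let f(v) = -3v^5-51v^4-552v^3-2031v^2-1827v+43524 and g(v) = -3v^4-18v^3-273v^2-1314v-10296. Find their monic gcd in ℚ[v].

v^2+9v+52

Apply the Euclidean algorithm:
  -3v^5-51v^4-552v^3-2031v^2-1827v+43524 = (v+11)(-3v^4-18v^3-273v^2-1314v-10296) + (-81v^3+2286v^2+22923v+156780)
  -3v^4-18v^3-273v^2-1314v-10296 = ((1/27)v+308/243)(-81v^3+2286v^2+22923v+156780) + (-(108526/27)v^2-(108526/3)v-5643352/27)
  -81v^3+2286v^2+22923v+156780 = ((2187/108526)v-81405/108526)(-(108526/27)v^2-(108526/3)v-5643352/27) + (0)
Last nonzero remainder: -(108526/27)v^2-(108526/3)v-5643352/27. Dividing through by -108526/27 gives the monic gcd v^2+9v+52.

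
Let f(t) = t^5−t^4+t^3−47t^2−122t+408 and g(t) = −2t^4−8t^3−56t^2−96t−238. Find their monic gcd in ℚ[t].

t^2+2t+17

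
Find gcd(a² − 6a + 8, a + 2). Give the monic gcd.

1

Apply the Euclidean algorithm:
  a² − 6a + 8 = (a − 8)(a + 2) + (24)
  a + 2 = ((1/24)a + 1/12)(24) + (0)
The last nonzero remainder is the constant 24, so the polynomials are coprime and gcd = 1.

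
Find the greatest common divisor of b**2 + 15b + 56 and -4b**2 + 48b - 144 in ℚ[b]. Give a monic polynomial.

1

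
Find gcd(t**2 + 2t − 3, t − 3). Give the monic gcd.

Euclidean algorithm in ℚ[t]:
  t**2 + 2t − 3 = (t + 5)(t − 3) + (12)
  t − 3 = ((1/12)t − 1/4)(12) + (0)
The last nonzero remainder is the constant 12, so the polynomials are coprime and gcd = 1.

1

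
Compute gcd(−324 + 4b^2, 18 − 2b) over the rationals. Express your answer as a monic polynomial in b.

−9 + b

Euclidean algorithm in ℚ[b]:
  4b^2 − 324 = (−2b − 18)(−2b + 18) + (0)
Last nonzero remainder: −2b + 18. Dividing through by −2 gives the monic gcd b − 9.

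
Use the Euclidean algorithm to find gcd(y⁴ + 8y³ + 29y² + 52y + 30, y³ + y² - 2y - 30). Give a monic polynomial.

y² + 4y + 10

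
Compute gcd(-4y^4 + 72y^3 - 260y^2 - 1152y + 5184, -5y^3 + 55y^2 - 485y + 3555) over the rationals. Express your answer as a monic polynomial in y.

y - 9

Repeated division with remainder:
  -4y^4 + 72y^3 - 260y^2 - 1152y + 5184 = ((4/5)y - 28/5)(-5y^3 + 55y^2 - 485y + 3555) + (436y^2 - 6712y + 25092)
  -5y^3 + 55y^2 - 485y + 3555 = (-(5/436)y - 2395/47524)(436y^2 - 6712y + 25092) + (-(6362310/11881)y + 57260790/11881)
  436y^2 - 6712y + 25092 = (-(2590058/3181155)y + 16562114/3181155)(-(6362310/11881)y + 57260790/11881) + (0)
Last nonzero remainder: -(6362310/11881)y + 57260790/11881. Dividing through by -6362310/11881 gives the monic gcd y - 9.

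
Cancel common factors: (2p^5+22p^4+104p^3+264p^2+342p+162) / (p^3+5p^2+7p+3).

Apply the Euclidean algorithm:
  2p^5+22p^4+104p^3+264p^2+342p+162 = (2p^2+12p+30)(p^3+5p^2+7p+3) + (24p^2+96p+72)
  p^3+5p^2+7p+3 = ((1/24)p+1/24)(24p^2+96p+72) + (0)
Last nonzero remainder: 24p^2+96p+72. Dividing through by 24 gives the monic gcd p^2+4p+3.
Cancel p^2+4p+3 from numerator and denominator to get the reduced form.

(2p^3+14p^2+42p+54)/(p+1)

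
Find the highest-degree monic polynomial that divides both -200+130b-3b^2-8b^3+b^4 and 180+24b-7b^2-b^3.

-5+b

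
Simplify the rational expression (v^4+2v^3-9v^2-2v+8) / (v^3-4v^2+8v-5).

(v^3+3v^2-6v-8)/(v^2-3v+5)

Euclidean algorithm in ℚ[v]:
  v^4+2v^3-9v^2-2v+8 = (v+6)(v^3-4v^2+8v-5) + (7v^2-45v+38)
  v^3-4v^2+8v-5 = ((1/7)v+17/49)(7v^2-45v+38) + ((891/49)v-891/49)
  7v^2-45v+38 = ((343/891)v-1862/891)((891/49)v-891/49) + (0)
Last nonzero remainder: (891/49)v-891/49. Dividing through by 891/49 gives the monic gcd v-1.
Cancel v-1 from numerator and denominator to get the reduced form.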